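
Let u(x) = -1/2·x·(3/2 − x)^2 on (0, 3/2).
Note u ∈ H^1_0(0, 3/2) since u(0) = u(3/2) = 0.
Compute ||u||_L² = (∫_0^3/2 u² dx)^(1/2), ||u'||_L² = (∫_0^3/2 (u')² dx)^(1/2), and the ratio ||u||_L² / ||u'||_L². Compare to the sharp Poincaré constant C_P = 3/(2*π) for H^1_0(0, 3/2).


||u||_L² / ||u'||_L² = 3*sqrt(14)/28 < C_P = 3/(2*π).

u(x) = -1/2·x·(3/2 − x)^2, so u'(x) = -3*x^2/2 + 3*x - 9/8.
u(x) = -1/2·x·(3/2 − x)^2 vanishes at x = 0 and x = 3/2, so u ∈ H^1_0(0, 3/2). Differentiate via the product rule and integrate the resulting polynomials term by term.
  ∫_0^3/2 u² dx = ∫_0^3/2 (x^6/4 - 3*x^5/2 + 27*x^4/8 - 27*x^3/8 + 81*x^2/64) dx. Term by term:
    ∫_0^3/2 x^6/4 dx = 2187/3584;  ∫_0^3/2 -3*x^5/2 dx = -729/256;  ∫_0^3/2 27*x^4/8 dx = 6561/1280;
    ∫_0^3/2 -27*x^3/8 dx = -2187/512;  ∫_0^3/2 81*x^2/64 dx = 729/512.
  Sum: 2187/3584 − 729/256 + 6561/1280 − 2187/512 + 729/512 = 729/17920.
  ∫_0^3/2 (u')² dx = ∫_0^3/2 (9*x^4/4 - 9*x^3 + 99*x^2/8 - 27*x/4 + 81/64) dx. Term by term:
    ∫_0^3/2 9*x^4/4 dx = 2187/640;  ∫_0^3/2 -9*x^3 dx = -729/64;  ∫_0^3/2 99*x^2/8 dx = 891/64;
    ∫_0^3/2 -27*x/4 dx = -243/32;  ∫_0^3/2 81/64 dx = 243/128.
  Sum: 2187/640 − 729/64 + 891/64 − 243/32 + 243/128 = 81/320.
∫_0^3/2 u² dx = 729/17920, so ||u||_L² = 27*sqrt(70)/1120.
∫_0^3/2 (u')² dx = 81/320, so ||u'||_L² = 9*sqrt(5)/40.
Ratio ||u||_L² / ||u'||_L² = 3*sqrt(14)/28.
Sharp Poincaré constant on H^1_0(0, 3/2) is C_P = L/π = 3/(2*π), achieved by sin(2*π/3·x).
A polynomial bump cannot attain the sharp Poincaré constant (only the first sine eigenfunction does), so the ratio is strictly less than C_P, consistent with ||u||_L² ≤ C_P ||u'||_L².


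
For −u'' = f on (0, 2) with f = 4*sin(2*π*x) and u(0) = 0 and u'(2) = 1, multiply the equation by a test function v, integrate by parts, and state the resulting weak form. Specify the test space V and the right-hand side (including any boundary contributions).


V = {v ∈ H^1(0, 2) : v(0) = 0} (test functions vanish at x = 0 where u is specified); weak form: ∫_0^2 u'v' dx = ∫_0^2 (4*sin(2*π*x)) v dx + v(2) for all v ∈ V.

Multiply both sides by a test function v and integrate from 0 to 2:
  ∫_0^2 −u''(x) v(x) dx = ∫_0^2 f(x) v(x) dx.
Integrate the LHS by parts once:
  ∫_0^2 −u'' v dx = −[u'(x) v(x)]_0^2 + ∫_0^2 u'(x) v'(x) dx.
Thus ∫_0^2 u'(x) v'(x) dx = ∫_0^2 f(x) v(x) dx + [u'(x) v(x)]_0^2.
Choose V so that boundary terms are either known or forced to vanish.
Mixed BC: u(0) = 0 (Dirichlet) and u'(2) = 1 (Neumann). Define V = {v ∈ H^1(0, 2) : v(0) = 0}. Then [u' v]_0^2 = u'(2)·v(2) − u'(0)·0 = v(2).
Weak formulation: find u (satisfying any essential BC) such that ∫_0^2 u'(x) v'(x) dx = ∫_0^2 f v dx + v(2) for all v ∈ V (Dirichlet at 0 absorbed into V; Neumann datum at x = 2 contributes the boundary term).
Substituting f(x) = 4*sin(2*π*x), the right-hand side is ∫_0^2 (4*sin(2*π*x)) v dx + v(2).


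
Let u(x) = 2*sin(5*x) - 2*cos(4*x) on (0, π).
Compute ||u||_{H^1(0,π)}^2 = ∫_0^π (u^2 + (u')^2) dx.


||u||_{H^1(0,π)}^2 = -1360/9 + 86*π

u'(x) = 8*sin(4*x) + 10*cos(5*x).
Expand u² and (u')² and integrate term by term on (0, π), using: for integers n ≥ 1, ∫_0^π sin²(nx) dx = ∫_0^π cos²(nx) dx = π/2; for n ≠ n', ∫_0^π sin(nx)sin(n'x) dx = ∫_0^π cos(nx)cos(n'x) dx = 0; and by product-to-sum, ∫_0^π sin(nx)cos(n'x) dx = ½∫_0^π [sin((n+n')x) + sin((n−n')x)] dx, which is 0 when n+n' is even and 2n/(n²−n'²) when n+n' is odd (it need not vanish on (0, π)).
  u² squared terms: (-2)²·∫cos(4x)² dx = 4·π/2 = 2*π;  (2)²·∫sin(5x)² dx = 4·π/2 = 2*π.
  u² cross terms: 2·(-2)·(2)·∫cos(4x)·sin(5x) dx = -8·(10/9) = -80/9.
  So ∫_0^π u² dx = 2*π + 2*π − 80/9 = -80/9 + 4*π.
  (u')² squared terms: (8)²·∫sin(4x)² dx = 64·π/2 = 32*π;  (10)²·∫cos(5x)² dx = 100·π/2 = 50*π.
  (u')² cross terms: 2·(8)·(10)·∫sin(4x)·cos(5x) dx = 160·(-8/9) = -1280/9.
  So ∫_0^π (u')² dx = 32*π + 50*π − 1280/9 = -1280/9 + 82*π.
||u||_{H^1}^2 = (-80/9 + 4*π) + (-1280/9 + 82*π) = -1360/9 + 86*π.


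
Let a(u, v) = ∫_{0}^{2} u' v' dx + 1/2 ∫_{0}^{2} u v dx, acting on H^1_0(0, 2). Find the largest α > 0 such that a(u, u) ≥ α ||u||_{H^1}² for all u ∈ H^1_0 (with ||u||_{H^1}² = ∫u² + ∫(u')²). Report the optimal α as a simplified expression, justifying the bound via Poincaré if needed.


α = (2 + π^2)/(4 + π^2)

Coercivity of a(·,·) on H^1_0(0, 2) means a(u, u) ≥ α ||u||_{H^1}² for every u ∈ H^1_0.
The interval has length L = 2, and Poincaré/coercivity depend only on L. Here a(u, u) = ∫(u')² + (1/2)·∫u².
Here 0 < c = 1/2 < 1. The condition a(u,u) ≥ α||u||_{H^1}² reads (1−α)∫(u')² ≥ (α−c)∫u². Any admissible α is ≤ 1 (rapidly oscillating u have ∫u²/∫(u')² → 0), and α = 1 would force 0 ≥ (1−c)∫u², impossible since c < 1; so 1−α > 0. By the sharp Poincaré inequality on H^1_0 of an interval of length L, ∫(u')² ≥ (π/L)²∫u² with equality for the first sine mode sin(π(x−x₀)/L) (x₀ the left endpoint), so the inequality holds for all u iff (1−α)(π/L)² ≥ α − c, i.e. α ≤ ((π/L)² + c)/((π/L)² + 1) = (1 + c(L/π)²)/(1 + (L/π)²). With (π/L)² = π^2/4 and c = 1/2, the largest admissible constant is α = ((π/L)² + c)/((π/L)² + 1).
Simplifying, α = (2 + π^2)/(4 + π^2).


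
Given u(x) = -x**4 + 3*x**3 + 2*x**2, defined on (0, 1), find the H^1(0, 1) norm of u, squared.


||u||_{H^1}^2 = 4733/180

The H^1 norm (squared) on an interval (0, L) is
  ||u||_{H^1}^2 = ∫_0^L u(x)^2 dx + ∫_0^L u'(x)^2 dx.
Compute u'(x) = -4*x**3 + 9*x**2 + 4*x.
Then u(x)^2 = x**8 - 6*x**7 + 5*x**6 + 12*x**5 + 4*x**4 and u'(x)^2 = 16*x**6 - 72*x**5 + 49*x**4 + 72*x**3 + 16*x**2.
Integrate each monomial from 0 to 1 using ∫_0^1 c·x^n dx = c·1^(n+1)/(n+1):
  ∫_0^1 u(x)^2 dx = ∫_0^1 (x^8 - 6*x^7 + 5*x^6 + 12*x^5 + 4*x^4) dx. Term by term:
    ∫_0^1 x^8 dx = 1/9;  ∫_0^1 -6*x^7 dx = -3/4;  ∫_0^1 5*x^6 dx = 5/7;
    ∫_0^1 12*x^5 dx = 2;  ∫_0^1 4*x^4 dx = 4/5.
  Sum: 1/9 − 3/4 + 5/7 + 2 + 4/5 = 3623/1260.
  ∫_0^1 u'(x)^2 dx = ∫_0^1 (16*x^6 - 72*x^5 + 49*x^4 + 72*x^3 + 16*x^2) dx. Term by term:
    ∫_0^1 16*x^6 dx = 16/7;  ∫_0^1 -72*x^5 dx = -12;  ∫_0^1 49*x^4 dx = 49/5;
    ∫_0^1 72*x^3 dx = 18;  ∫_0^1 16*x^2 dx = 16/3.
  Sum: 16/7 − 12 + 49/5 + 18 + 16/3 = 2459/105.
Adding: ||u||_{H^1}^2 = 3623/1260 + 2459/105 = 4733/180.


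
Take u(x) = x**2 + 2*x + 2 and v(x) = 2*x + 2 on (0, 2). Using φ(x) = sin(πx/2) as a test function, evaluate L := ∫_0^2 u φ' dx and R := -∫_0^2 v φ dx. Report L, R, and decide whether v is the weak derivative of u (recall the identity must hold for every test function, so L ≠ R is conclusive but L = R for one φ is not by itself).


LHS = -16/π, RHS = -16/π. Yes, v = u' weakly.

u(x) = x**2 + 2*x + 2, classical derivative u'(x) = 2*x + 2.
φ(x) = sin(πx/2), so φ'(x) = π*cos(π*x/2)/2.
Note φ(0) = φ(2) = 0, so the boundary term u·φ vanishes.
LHS = ∫_0^2 u(x) φ'(x) dx = ∫_0^2 (π*x^2*cos(π*x/2)/2 + π*x*cos(π*x/2) + π*cos(π*x/2)) dx. Term by term:
  ∫_0^2 π*cos(π*x/2) dx = 0;  ∫_0^2 π*x*cos(π*x/2) dx = -8/π;  ∫_0^2 π*x^2*cos(π*x/2)/2 dx = -8/π.
Sum: 0 − 8/π − 8/π = -16/π.
So LHS = -16/π.
∫_0^2 v(x) φ(x) dx = ∫_0^2 (2*x*sin(π*x/2) + 2*sin(π*x/2)) dx. Term by term:
  ∫_0^2 2*sin(π*x/2) dx = 8/π;  ∫_0^2 2*x*sin(π*x/2) dx = 8/π.
Sum: 8/π + 8/π = 16/π.
So RHS = -∫_0^2 v(x) φ(x) dx = -16/π.
LHS = RHS, so the identity holds for this test φ.
Moreover u is smooth here and v(x) = u'(x) = 2*x + 2 pointwise, so the identity holds for every test function. Hence v is the weak derivative of u.


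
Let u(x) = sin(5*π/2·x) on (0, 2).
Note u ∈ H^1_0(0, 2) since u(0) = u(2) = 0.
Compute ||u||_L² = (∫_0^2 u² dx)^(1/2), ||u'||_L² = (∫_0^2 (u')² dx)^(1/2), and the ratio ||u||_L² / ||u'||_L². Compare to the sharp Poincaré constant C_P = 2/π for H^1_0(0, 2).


||u||_L² / ||u'||_L² = 2/(5*π) < C_P = 2/π.

u(x) = sin(5*π/2·x), so u'(x) = 5*π*cos(5*π*x/2)/2.
Writing u(x) = A·sin(kπx/L) with A = 1 and k = 5, use ∫_0^L sin²(kπx/L) dx = L/2 and ∫_0^L cos²(kπx/L) dx = L/2.
u² = 1·sin²(5*π/2·x) and (u')² = 25*π^2/4·cos²(5*π/2·x), and each of sin², cos² integrates to L/2 = 1 over (0, 2).
∫_0^2 u² dx = 1, so ||u||_L² = 1.
∫_0^2 (u')² dx = 25*π^2/4, so ||u'||_L² = 5*π/2.
Ratio ||u||_L² / ||u'||_L² = 2/(5*π).
Sharp Poincaré constant on H^1_0(0, 2) is C_P = L/π = 2/π, achieved by sin(π/2·x).
This is the k = 5 harmonic; the ratio L/(kπ) is strictly less than C_P = L/π, consistent with the sharp inequality ||u||_L² ≤ C_P ||u'||_L².


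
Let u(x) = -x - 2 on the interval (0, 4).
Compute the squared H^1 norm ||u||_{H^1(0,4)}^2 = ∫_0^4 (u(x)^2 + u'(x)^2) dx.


||u||_{H^1}^2 = 220/3

The H^1 norm (squared) on an interval (0, L) is
  ||u||_{H^1}^2 = ∫_0^L u(x)^2 dx + ∫_0^L u'(x)^2 dx.
Compute u'(x) = -1.
Then u(x)^2 = x**2 + 4*x + 4 and u'(x)^2 = 1.
Integrate each monomial from 0 to 4 using ∫_0^4 c·x^n dx = c·4^(n+1)/(n+1):
  ∫_0^4 u(x)^2 dx = ∫_0^4 (x^2 + 4*x + 4) dx. Term by term:
    ∫_0^4 x^2 dx = 64/3;  ∫_0^4 4*x dx = 32;  ∫_0^4 4 dx = 16.
  Sum: 64/3 + 32 + 16 = 208/3.
  ∫_0^4 u'(x)^2 dx = ∫_0^4 (1) dx. Term by term:
    ∫_0^4 1 dx = 4.
Adding: ||u||_{H^1}^2 = 208/3 + 4 = 220/3.


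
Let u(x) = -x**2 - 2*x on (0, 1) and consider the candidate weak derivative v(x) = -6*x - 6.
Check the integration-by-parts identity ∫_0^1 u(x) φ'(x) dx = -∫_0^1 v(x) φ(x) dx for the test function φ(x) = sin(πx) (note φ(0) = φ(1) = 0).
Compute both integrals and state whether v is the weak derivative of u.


LHS = 6/π, RHS = 18/π. No, v is not the weak derivative of u.

u(x) = -x**2 - 2*x, classical derivative u'(x) = -2*x - 2.
φ(x) = sin(πx), so φ'(x) = π*cos(π*x).
Note φ(0) = φ(1) = 0, so the boundary term u·φ vanishes.
LHS = ∫_0^1 u(x) φ'(x) dx = ∫_0^1 (-π*x^2*cos(π*x) - 2*π*x*cos(π*x)) dx. Term by term:
  ∫_0^1 -π*x^2*cos(π*x) dx = 2/π;  ∫_0^1 -2*π*x*cos(π*x) dx = 4/π.
Sum: 2/π + 4/π = 6/π.
So LHS = 6/π.
∫_0^1 v(x) φ(x) dx = ∫_0^1 (-6*x*sin(π*x) - 6*sin(π*x)) dx. Term by term:
  ∫_0^1 -6*sin(π*x) dx = -12/π;  ∫_0^1 -6*x*sin(π*x) dx = -6/π.
Sum: -12/π − 6/π = -18/π.
So RHS = -∫_0^1 v(x) φ(x) dx = 18/π.
LHS − RHS = -12/π ≠ 0, so the identity fails.
(For a valid weak derivative the identity must hold for EVERY test function, in particular this one. The failure shows v is NOT the weak derivative of u.)
Correct weak derivative would be u'(x) = -2*x - 2.


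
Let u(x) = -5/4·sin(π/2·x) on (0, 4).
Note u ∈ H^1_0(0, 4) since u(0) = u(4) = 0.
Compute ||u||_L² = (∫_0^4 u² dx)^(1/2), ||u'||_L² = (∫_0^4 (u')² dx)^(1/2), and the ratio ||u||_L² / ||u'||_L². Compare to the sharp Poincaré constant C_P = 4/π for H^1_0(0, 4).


||u||_L² / ||u'||_L² = 2/π < C_P = 4/π.

u(x) = -5/4·sin(π/2·x), so u'(x) = -5*π*cos(π*x/2)/8.
Writing u(x) = A·sin(kπx/L) with A = -5/4 and k = 2, use ∫_0^L sin²(kπx/L) dx = L/2 and ∫_0^L cos²(kπx/L) dx = L/2.
u² = 25/16·sin²(π/2·x) and (u')² = 25*π^2/64·cos²(π/2·x), and each of sin², cos² integrates to L/2 = 2 over (0, 4).
∫_0^4 u² dx = 25/8, so ||u||_L² = 5*sqrt(2)/4.
∫_0^4 (u')² dx = 25*π^2/32, so ||u'||_L² = 5*sqrt(2)*π/8.
Ratio ||u||_L² / ||u'||_L² = 2/π.
Sharp Poincaré constant on H^1_0(0, 4) is C_P = L/π = 4/π, achieved by sin(π/4·x).
This is the k = 2 harmonic; the ratio L/(kπ) is strictly less than C_P = L/π, consistent with the sharp inequality ||u||_L² ≤ C_P ||u'||_L².


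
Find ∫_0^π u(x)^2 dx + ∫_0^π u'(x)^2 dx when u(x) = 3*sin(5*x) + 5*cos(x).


||u||_{H^1(0,π)}^2 = 142*π

u'(x) = -5*sin(x) + 15*cos(5*x).
Expand u² and (u')² and integrate term by term on (0, π), using: for integers n ≥ 1, ∫_0^π sin²(nx) dx = ∫_0^π cos²(nx) dx = π/2; for n ≠ n', ∫_0^π sin(nx)sin(n'x) dx = ∫_0^π cos(nx)cos(n'x) dx = 0; and by product-to-sum, ∫_0^π sin(nx)cos(n'x) dx = ½∫_0^π [sin((n+n')x) + sin((n−n')x)] dx, which is 0 when n+n' is even and 2n/(n²−n'²) when n+n' is odd (it need not vanish on (0, π)).
  u² squared terms: (3)²·∫sin(5x)² dx = 9·π/2 = 9*π/2;  (5)²·∫cos(x)² dx = 25·π/2 = 25*π/2.
  u² cross terms: 2·(3)·(5)·∫sin(5x)·cos(x) dx = 30·(0) = 0.
  So ∫_0^π u² dx = 9*π/2 + 25*π/2 + 0 = 17*π.
  (u')² squared terms: (-5)²·∫sin(x)² dx = 25·π/2 = 25*π/2;  (15)²·∫cos(5x)² dx = 225·π/2 = 225*π/2.
  (u')² cross terms: 2·(-5)·(15)·∫sin(x)·cos(5x) dx = -150·(0) = 0.
  So ∫_0^π (u')² dx = 25*π/2 + 225*π/2 + 0 = 125*π.
||u||_{H^1}^2 = (17*π) + (125*π) = 142*π.


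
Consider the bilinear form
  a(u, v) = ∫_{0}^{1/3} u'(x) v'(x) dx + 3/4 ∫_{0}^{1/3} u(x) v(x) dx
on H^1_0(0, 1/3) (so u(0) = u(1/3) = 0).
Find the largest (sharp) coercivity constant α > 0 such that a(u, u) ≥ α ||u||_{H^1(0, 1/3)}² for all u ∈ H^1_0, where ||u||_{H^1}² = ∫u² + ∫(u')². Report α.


α = 3*(1 + 12*π^2)/(4*(1 + 9*π^2))

Coercivity of a(·,·) on H^1_0(0, 1/3) means a(u, u) ≥ α ||u||_{H^1}² for every u ∈ H^1_0.
The interval has length L = 1/3, and Poincaré/coercivity depend only on L. Here a(u, u) = ∫(u')² + (3/4)·∫u².
Here 0 < c = 3/4 < 1. The condition a(u,u) ≥ α||u||_{H^1}² reads (1−α)∫(u')² ≥ (α−c)∫u². Any admissible α is ≤ 1 (rapidly oscillating u have ∫u²/∫(u')² → 0), and α = 1 would force 0 ≥ (1−c)∫u², impossible since c < 1; so 1−α > 0. By the sharp Poincaré inequality on H^1_0 of an interval of length L, ∫(u')² ≥ (π/L)²∫u² with equality for the first sine mode sin(π(x−x₀)/L) (x₀ the left endpoint), so the inequality holds for all u iff (1−α)(π/L)² ≥ α − c, i.e. α ≤ ((π/L)² + c)/((π/L)² + 1) = (1 + c(L/π)²)/(1 + (L/π)²). With (π/L)² = 9*π^2 and c = 3/4, the largest admissible constant is α = ((π/L)² + c)/((π/L)² + 1).
Simplifying, α = 3*(1 + 12*π^2)/(4*(1 + 9*π^2)).


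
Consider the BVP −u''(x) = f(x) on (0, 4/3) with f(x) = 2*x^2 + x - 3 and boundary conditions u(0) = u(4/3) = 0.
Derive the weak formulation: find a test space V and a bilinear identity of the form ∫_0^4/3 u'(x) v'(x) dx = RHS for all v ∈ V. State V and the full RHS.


V = H^1_0(0, 4/3) (so v(0) = v(4/3) = 0); weak form: ∫_0^4/3 u'v' dx = ∫_0^4/3 (2*x^2 + x - 3) v dx for all v ∈ V.

Multiply both sides by a test function v and integrate from 0 to 4/3:
  ∫_0^4/3 −u''(x) v(x) dx = ∫_0^4/3 f(x) v(x) dx.
Integrate the LHS by parts once:
  ∫_0^4/3 −u'' v dx = −[u'(x) v(x)]_0^4/3 + ∫_0^4/3 u'(x) v'(x) dx.
Thus ∫_0^4/3 u'(x) v'(x) dx = ∫_0^4/3 f(x) v(x) dx + [u'(x) v(x)]_0^4/3.
Choose V so that boundary terms are either known or forced to vanish.
u is Dirichlet: u(0) = u(4/3) = 0. Let V = H^1_0(0, 4/3); then v(0) = v(4/3) = 0, and [u' v]_0^4/3 = 0.
Weak formulation: find u (satisfying any essential BC) such that ∫_0^4/3 u'(x) v'(x) dx = ∫_0^4/3 f v dx for all v ∈ V.
Substituting f(x) = 2*x^2 + x - 3, the right-hand side is ∫_0^4/3 (2*x^2 + x - 3) v dx.


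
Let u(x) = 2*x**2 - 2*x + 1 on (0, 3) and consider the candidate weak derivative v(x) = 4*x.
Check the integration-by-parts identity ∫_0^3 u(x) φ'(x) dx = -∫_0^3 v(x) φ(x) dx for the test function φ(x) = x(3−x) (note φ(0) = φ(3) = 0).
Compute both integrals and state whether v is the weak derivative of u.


LHS = -18, RHS = -27. No, v is not the weak derivative of u.

u(x) = 2*x**2 - 2*x + 1, classical derivative u'(x) = 4*x - 2.
φ(x) = x(3−x), so φ'(x) = 3 - 2*x.
Note φ(0) = φ(3) = 0, so the boundary term u·φ vanishes.
LHS = ∫_0^3 u(x) φ'(x) dx = ∫_0^3 (-4*x^3 + 10*x^2 - 8*x + 3) dx. Term by term:
  ∫_0^3 -4*x^3 dx = -81;  ∫_0^3 10*x^2 dx = 90;  ∫_0^3 -8*x dx = -36;
  ∫_0^3 3 dx = 9.
Sum: -81 + 90 − 36 + 9 = -18.
So LHS = -18.
∫_0^3 v(x) φ(x) dx = ∫_0^3 (-4*x^3 + 12*x^2) dx. Term by term:
  ∫_0^3 -4*x^3 dx = -81;  ∫_0^3 12*x^2 dx = 108.
Sum: -81 + 108 = 27.
So RHS = -∫_0^3 v(x) φ(x) dx = -27.
LHS − RHS = 9 ≠ 0, so the identity fails.
(For a valid weak derivative the identity must hold for EVERY test function, in particular this one. The failure shows v is NOT the weak derivative of u.)
Correct weak derivative would be u'(x) = 4*x - 2.


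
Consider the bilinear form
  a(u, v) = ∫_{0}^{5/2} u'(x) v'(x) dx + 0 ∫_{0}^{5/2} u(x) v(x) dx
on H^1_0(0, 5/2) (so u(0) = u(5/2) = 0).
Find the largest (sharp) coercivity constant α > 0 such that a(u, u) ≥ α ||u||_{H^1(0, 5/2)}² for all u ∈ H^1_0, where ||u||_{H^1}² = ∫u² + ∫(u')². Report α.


α = 4*π^2/(25 + 4*π^2)

Coercivity of a(·,·) on H^1_0(0, 5/2) means a(u, u) ≥ α ||u||_{H^1}² for every u ∈ H^1_0.
The interval has length L = 5/2, and Poincaré/coercivity depend only on L. Here a(u, u) = ∫(u')² + (0)·∫u².
Here c = 0, so a(u,u) = ∫(u')² alone. The condition a(u,u) ≥ α||u||_{H^1}² reads (1−α)∫(u')² ≥ (α−c)∫u². Any admissible α is ≤ 1 (rapidly oscillating u have ∫u²/∫(u')² → 0), and α = 1 would force 0 ≥ (1−c)∫u², impossible since c < 1; so 1−α > 0. By the sharp Poincaré inequality on H^1_0 of an interval of length L, ∫(u')² ≥ (π/L)²∫u² with equality for the first sine mode sin(π(x−x₀)/L) (x₀ the left endpoint), so the inequality holds for all u iff (1−α)(π/L)² ≥ α − c, i.e. α ≤ ((π/L)² + c)/((π/L)² + 1) = (1 + c(L/π)²)/(1 + (L/π)²). (Direct route, valid since c ≤ 0: Poincaré gives c∫u² ≥ c(L/π)²∫(u')², so a(u,u) ≥ (1 + c(L/π)²)∫(u')², while ||u||_{H^1}² ≤ (1 + (L/π)²)∫(u')²; dividing yields the same α.) With (π/L)² = 4*π^2/25 and c = 0, the largest admissible constant is α = ((π/L)² + c)/((π/L)² + 1).
Simplifying, α = 4*π^2/(25 + 4*π^2).


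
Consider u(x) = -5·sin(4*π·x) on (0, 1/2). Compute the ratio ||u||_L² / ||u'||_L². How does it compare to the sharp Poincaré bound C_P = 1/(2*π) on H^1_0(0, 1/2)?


||u||_L² / ||u'||_L² = 1/(4*π) < C_P = 1/(2*π).

u(x) = -5·sin(4*π·x), so u'(x) = -20*π*cos(4*π*x).
Writing u(x) = A·sin(kπx/L) with A = -5 and k = 2, use ∫_0^L sin²(kπx/L) dx = L/2 and ∫_0^L cos²(kπx/L) dx = L/2.
u² = 25·sin²(4*π·x) and (u')² = 400*π^2·cos²(4*π·x), and each of sin², cos² integrates to L/2 = 1/4 over (0, 1/2).
∫_0^1/2 u² dx = 25/4, so ||u||_L² = 5/2.
∫_0^1/2 (u')² dx = 100*π^2, so ||u'||_L² = 10*π.
Ratio ||u||_L² / ||u'||_L² = 1/(4*π).
Sharp Poincaré constant on H^1_0(0, 1/2) is C_P = L/π = 1/(2*π), achieved by sin(2*π·x).
This is the k = 2 harmonic; the ratio L/(kπ) is strictly less than C_P = L/π, consistent with the sharp inequality ||u||_L² ≤ C_P ||u'||_L².


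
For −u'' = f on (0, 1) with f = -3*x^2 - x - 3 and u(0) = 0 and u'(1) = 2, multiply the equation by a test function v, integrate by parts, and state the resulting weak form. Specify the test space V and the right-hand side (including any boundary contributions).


V = {v ∈ H^1(0, 1) : v(0) = 0} (test functions vanish at x = 0 where u is specified); weak form: ∫_0^1 u'v' dx = ∫_0^1 (-3*x^2 - x - 3) v dx + 2·v(1) for all v ∈ V.

Multiply both sides by a test function v and integrate from 0 to 1:
  ∫_0^1 −u''(x) v(x) dx = ∫_0^1 f(x) v(x) dx.
Integrate the LHS by parts once:
  ∫_0^1 −u'' v dx = −[u'(x) v(x)]_0^1 + ∫_0^1 u'(x) v'(x) dx.
Thus ∫_0^1 u'(x) v'(x) dx = ∫_0^1 f(x) v(x) dx + [u'(x) v(x)]_0^1.
Choose V so that boundary terms are either known or forced to vanish.
Mixed BC: u(0) = 0 (Dirichlet) and u'(1) = 2 (Neumann). Define V = {v ∈ H^1(0, 1) : v(0) = 0}. Then [u' v]_0^1 = u'(1)·v(1) − u'(0)·0 = 2·v(1).
Weak formulation: find u (satisfying any essential BC) such that ∫_0^1 u'(x) v'(x) dx = ∫_0^1 f v dx + 2·v(1) for all v ∈ V (Dirichlet at 0 absorbed into V; Neumann datum at x = 1 contributes the boundary term).
Substituting f(x) = -3*x^2 - x - 3, the right-hand side is ∫_0^1 (-3*x^2 - x - 3) v dx + 2·v(1).


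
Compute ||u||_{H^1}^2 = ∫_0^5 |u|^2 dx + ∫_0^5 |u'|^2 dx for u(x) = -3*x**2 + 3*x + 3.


||u||_{H^1}^2 = 7605/2

The H^1 norm (squared) on an interval (0, L) is
  ||u||_{H^1}^2 = ∫_0^L u(x)^2 dx + ∫_0^L u'(x)^2 dx.
Compute u'(x) = 3 - 6*x.
Then u(x)^2 = 9*x**4 - 18*x**3 - 9*x**2 + 18*x + 9 and u'(x)^2 = 36*x**2 - 36*x + 9.
Integrate each monomial from 0 to 5 using ∫_0^5 c·x^n dx = c·5^(n+1)/(n+1):
  ∫_0^5 u(x)^2 dx = ∫_0^5 (9*x^4 - 18*x^3 - 9*x^2 + 18*x + 9) dx. Term by term:
    ∫_0^5 9*x^4 dx = 5625;  ∫_0^5 -18*x^3 dx = -5625/2;  ∫_0^5 -9*x^2 dx = -375;
    ∫_0^5 18*x dx = 225;  ∫_0^5 9 dx = 45.
  Sum: 5625 − 5625/2 − 375 + 225 + 45 = 5415/2.
  ∫_0^5 u'(x)^2 dx = ∫_0^5 (36*x^2 - 36*x + 9) dx. Term by term:
    ∫_0^5 36*x^2 dx = 1500;  ∫_0^5 -36*x dx = -450;  ∫_0^5 9 dx = 45.
  Sum: 1500 − 450 + 45 = 1095.
Adding: ||u||_{H^1}^2 = 5415/2 + 1095 = 7605/2.


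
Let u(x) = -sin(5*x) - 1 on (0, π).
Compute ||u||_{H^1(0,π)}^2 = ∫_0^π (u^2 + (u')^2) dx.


||u||_{H^1(0,π)}^2 = 4/5 + 14*π

u'(x) = -5*cos(5*x).
Expand u² and (u')² and integrate term by term on (0, π), using: for integers n ≥ 1, ∫_0^π sin²(nx) dx = ∫_0^π cos²(nx) dx = π/2; for n ≠ n', ∫_0^π sin(nx)sin(n'x) dx = ∫_0^π cos(nx)cos(n'x) dx = 0; and by product-to-sum, ∫_0^π sin(nx)cos(n'x) dx = ½∫_0^π [sin((n+n')x) + sin((n−n')x)] dx, which is 0 when n+n' is even and 2n/(n²−n'²) when n+n' is odd (it need not vanish on (0, π)). For the constant mode: ∫_0^π 1 dx = π, ∫_0^π cos(nx) dx = 0, ∫_0^π sin(nx) dx = (1−(−1)^n)/n.
  u² squared terms: (-1)²·∫1 dx = 1·π = π;  (-1)²·∫sin(5x)² dx = 1·π/2 = π/2.
  u² cross terms: 2·(-1)·(-1)·∫1·sin(5x) dx = 2·(2/5) = 4/5.
  So ∫_0^π u² dx = π + π/2 + 4/5 = 4/5 + 3*π/2.
  (u')² squared terms: (-5)²·∫cos(5x)² dx = 25·π/2 = 25*π/2.
  So ∫_0^π (u')² dx = 25*π/2.
||u||_{H^1}^2 = (4/5 + 3*π/2) + (25*π/2) = 4/5 + 14*π.


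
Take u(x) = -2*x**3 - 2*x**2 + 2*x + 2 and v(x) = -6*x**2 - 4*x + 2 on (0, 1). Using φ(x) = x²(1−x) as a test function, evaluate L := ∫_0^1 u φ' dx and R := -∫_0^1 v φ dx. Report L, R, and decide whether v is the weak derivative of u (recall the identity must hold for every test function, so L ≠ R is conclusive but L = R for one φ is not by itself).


LHS = 7/30, RHS = 7/30. Yes, v = u' weakly.

u(x) = -2*x**3 - 2*x**2 + 2*x + 2, classical derivative u'(x) = -6*x**2 - 4*x + 2.
φ(x) = x²(1−x), so φ'(x) = x*(2 - 3*x).
Note φ(0) = φ(1) = 0, so the boundary term u·φ vanishes.
LHS = ∫_0^1 u(x) φ'(x) dx = ∫_0^1 (6*x^5 + 2*x^4 - 10*x^3 - 2*x^2 + 4*x) dx. Term by term:
  ∫_0^1 6*x^5 dx = 1;  ∫_0^1 2*x^4 dx = 2/5;  ∫_0^1 -10*x^3 dx = -5/2;
  ∫_0^1 -2*x^2 dx = -2/3;  ∫_0^1 4*x dx = 2.
Sum: 1 + 2/5 − 5/2 − 2/3 + 2 = 7/30.
So LHS = 7/30.
∫_0^1 v(x) φ(x) dx = ∫_0^1 (6*x^5 - 2*x^4 - 6*x^3 + 2*x^2) dx. Term by term:
  ∫_0^1 6*x^5 dx = 1;  ∫_0^1 -2*x^4 dx = -2/5;  ∫_0^1 -6*x^3 dx = -3/2;
  ∫_0^1 2*x^2 dx = 2/3.
Sum: 1 − 2/5 − 3/2 + 2/3 = -7/30.
So RHS = -∫_0^1 v(x) φ(x) dx = 7/30.
LHS = RHS, so the identity holds for this test φ.
Moreover u is smooth here and v(x) = u'(x) = -6*x**2 - 4*x + 2 pointwise, so the identity holds for every test function. Hence v is the weak derivative of u.


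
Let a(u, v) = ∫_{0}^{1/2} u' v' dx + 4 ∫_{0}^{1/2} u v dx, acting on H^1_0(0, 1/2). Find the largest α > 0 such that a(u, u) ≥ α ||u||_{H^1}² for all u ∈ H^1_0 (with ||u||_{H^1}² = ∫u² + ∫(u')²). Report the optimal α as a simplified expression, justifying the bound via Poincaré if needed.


α = 1

Coercivity of a(·,·) on H^1_0(0, 1/2) means a(u, u) ≥ α ||u||_{H^1}² for every u ∈ H^1_0.
The interval has length L = 1/2, and Poincaré/coercivity depend only on L. Here a(u, u) = ∫(u')² + (4)·∫u².
Here c = 4 ≥ 1, so a(u,u) = ∫(u')² + c∫u² ≥ ∫(u')² + ∫u² = ||u||_{H^1}², i.e. α = 1 works. No larger α is possible: a(u,u) ≥ α||u||_{H^1}² means (1−α)∫(u')² ≥ (α−c)∫u², and for the modes u_n = sin(nπ(x−x₀)/L) (x₀ the left endpoint) one has ∫u_n²/∫(u_n')² = (L/(nπ))² → 0, so a(u_n,u_n)/||u_n||_{H^1}² → 1. Hence the optimal constant is α = 1.
Therefore α = 1.


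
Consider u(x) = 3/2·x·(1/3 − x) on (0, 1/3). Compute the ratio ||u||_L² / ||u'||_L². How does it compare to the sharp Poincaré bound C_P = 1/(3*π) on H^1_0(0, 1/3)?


||u||_L² / ||u'||_L² = sqrt(10)/30 < C_P = 1/(3*π).

u(x) = 3/2·x·(1/3 − x), so u'(x) = 1/2 - 3*x.
u(x) = 3/2·x·(1/3 − x) vanishes at x = 0 and x = 1/3, so u ∈ H^1_0(0, 1/3). Differentiate via the product rule and integrate the resulting polynomials term by term.
  ∫_0^1/3 u² dx = ∫_0^1/3 (9*x^4/4 - 3*x^3/2 + x^2/4) dx. Term by term:
    ∫_0^1/3 9*x^4/4 dx = 1/540;  ∫_0^1/3 -3*x^3/2 dx = -1/216;  ∫_0^1/3 x^2/4 dx = 1/324.
  Sum: 1/540 − 1/216 + 1/324 = 1/3240.
  ∫_0^1/3 (u')² dx = ∫_0^1/3 (9*x^2 - 3*x + 1/4) dx. Term by term:
    ∫_0^1/3 9*x^2 dx = 1/9;  ∫_0^1/3 -3*x dx = -1/6;  ∫_0^1/3 1/4 dx = 1/12.
  Sum: 1/9 − 1/6 + 1/12 = 1/36.
∫_0^1/3 u² dx = 1/3240, so ||u||_L² = sqrt(10)/180.
∫_0^1/3 (u')² dx = 1/36, so ||u'||_L² = 1/6.
Ratio ||u||_L² / ||u'||_L² = sqrt(10)/30.
Sharp Poincaré constant on H^1_0(0, 1/3) is C_P = L/π = 1/(3*π), achieved by sin(3*π·x).
A polynomial bump cannot attain the sharp Poincaré constant (only the first sine eigenfunction does), so the ratio is strictly less than C_P, consistent with ||u||_L² ≤ C_P ||u'||_L².


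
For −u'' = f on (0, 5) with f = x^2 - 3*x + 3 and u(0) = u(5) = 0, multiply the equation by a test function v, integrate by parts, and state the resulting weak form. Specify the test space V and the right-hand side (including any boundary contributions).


V = H^1_0(0, 5) (so v(0) = v(5) = 0); weak form: ∫_0^5 u'v' dx = ∫_0^5 (x^2 - 3*x + 3) v dx for all v ∈ V.

Multiply both sides by a test function v and integrate from 0 to 5:
  ∫_0^5 −u''(x) v(x) dx = ∫_0^5 f(x) v(x) dx.
Integrate the LHS by parts once:
  ∫_0^5 −u'' v dx = −[u'(x) v(x)]_0^5 + ∫_0^5 u'(x) v'(x) dx.
Thus ∫_0^5 u'(x) v'(x) dx = ∫_0^5 f(x) v(x) dx + [u'(x) v(x)]_0^5.
Choose V so that boundary terms are either known or forced to vanish.
u is Dirichlet: u(0) = u(5) = 0. Let V = H^1_0(0, 5); then v(0) = v(5) = 0, and [u' v]_0^5 = 0.
Weak formulation: find u (satisfying any essential BC) such that ∫_0^5 u'(x) v'(x) dx = ∫_0^5 f v dx for all v ∈ V.
Substituting f(x) = x^2 - 3*x + 3, the right-hand side is ∫_0^5 (x^2 - 3*x + 3) v dx.


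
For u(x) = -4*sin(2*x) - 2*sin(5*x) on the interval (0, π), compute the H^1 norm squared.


||u||_{H^1(0,π)}^2 = 92*π

u'(x) = -8*cos(2*x) - 10*cos(5*x).
Expand u² and (u')² and integrate term by term on (0, π), using: for integers n ≥ 1, ∫_0^π sin²(nx) dx = ∫_0^π cos²(nx) dx = π/2; for n ≠ n', ∫_0^π sin(nx)sin(n'x) dx = ∫_0^π cos(nx)cos(n'x) dx = 0; and by product-to-sum, ∫_0^π sin(nx)cos(n'x) dx = ½∫_0^π [sin((n+n')x) + sin((n−n')x)] dx, which is 0 when n+n' is even and 2n/(n²−n'²) when n+n' is odd (it need not vanish on (0, π)).
  u² squared terms: (-4)²·∫sin(2x)² dx = 16·π/2 = 8*π;  (-2)²·∫sin(5x)² dx = 4·π/2 = 2*π.
  u² cross terms: 2·(-4)·(-2)·∫sin(2x)·sin(5x) dx = 16·(0) = 0.
  So ∫_0^π u² dx = 8*π + 2*π + 0 = 10*π.
  (u')² squared terms: (-10)²·∫cos(5x)² dx = 100·π/2 = 50*π;  (-8)²·∫cos(2x)² dx = 64·π/2 = 32*π.
  (u')² cross terms: 2·(-10)·(-8)·∫cos(5x)·cos(2x) dx = 160·(0) = 0.
  So ∫_0^π (u')² dx = 50*π + 32*π + 0 = 82*π.
||u||_{H^1}^2 = (10*π) + (82*π) = 92*π.


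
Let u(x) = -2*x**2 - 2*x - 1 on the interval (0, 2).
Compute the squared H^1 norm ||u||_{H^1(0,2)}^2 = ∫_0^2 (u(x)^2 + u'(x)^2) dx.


||u||_{H^1}^2 = 858/5

The H^1 norm (squared) on an interval (0, L) is
  ||u||_{H^1}^2 = ∫_0^L u(x)^2 dx + ∫_0^L u'(x)^2 dx.
Compute u'(x) = -4*x - 2.
Then u(x)^2 = 4*x**4 + 8*x**3 + 8*x**2 + 4*x + 1 and u'(x)^2 = 16*x**2 + 16*x + 4.
Integrate each monomial from 0 to 2 using ∫_0^2 c·x^n dx = c·2^(n+1)/(n+1):
  ∫_0^2 u(x)^2 dx = ∫_0^2 (4*x^4 + 8*x^3 + 8*x^2 + 4*x + 1) dx. Term by term:
    ∫_0^2 4*x^4 dx = 128/5;  ∫_0^2 8*x^3 dx = 32;  ∫_0^2 8*x^2 dx = 64/3;
    ∫_0^2 4*x dx = 8;  ∫_0^2 1 dx = 2.
  Sum: 128/5 + 32 + 64/3 + 8 + 2 = 1334/15.
  ∫_0^2 u'(x)^2 dx = ∫_0^2 (16*x^2 + 16*x + 4) dx. Term by term:
    ∫_0^2 16*x^2 dx = 128/3;  ∫_0^2 16*x dx = 32;  ∫_0^2 4 dx = 8.
  Sum: 128/3 + 32 + 8 = 248/3.
Adding: ||u||_{H^1}^2 = 1334/15 + 248/3 = 858/5.


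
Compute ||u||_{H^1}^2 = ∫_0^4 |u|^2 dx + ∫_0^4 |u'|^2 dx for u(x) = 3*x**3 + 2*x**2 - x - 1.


||u||_{H^1}^2 = 5172056/105

The H^1 norm (squared) on an interval (0, L) is
  ||u||_{H^1}^2 = ∫_0^L u(x)^2 dx + ∫_0^L u'(x)^2 dx.
Compute u'(x) = 9*x**2 + 4*x - 1.
Then u(x)^2 = 9*x**6 + 12*x**5 - 2*x**4 - 10*x**3 - 3*x**2 + 2*x + 1 and u'(x)^2 = 81*x**4 + 72*x**3 - 2*x**2 - 8*x + 1.
Integrate each monomial from 0 to 4 using ∫_0^4 c·x^n dx = c·4^(n+1)/(n+1):
  ∫_0^4 u(x)^2 dx = ∫_0^4 (9*x^6 + 12*x^5 - 2*x^4 - 10*x^3 - 3*x^2 + 2*x + 1) dx. Term by term:
    ∫_0^4 9*x^6 dx = 147456/7;  ∫_0^4 12*x^5 dx = 8192;  ∫_0^4 -2*x^4 dx = -2048/5;
    ∫_0^4 -10*x^3 dx = -640;  ∫_0^4 -3*x^2 dx = -64;  ∫_0^4 2*x dx = 16;
    ∫_0^4 1 dx = 4.
  Sum: 147456/7 + 8192 − 2048/5 − 640 − 64 + 16 + 4 = 985724/35.
  ∫_0^4 u'(x)^2 dx = ∫_0^4 (81*x^4 + 72*x^3 - 2*x^2 - 8*x + 1) dx. Term by term:
    ∫_0^4 81*x^4 dx = 82944/5;  ∫_0^4 72*x^3 dx = 4608;  ∫_0^4 -2*x^2 dx = -128/3;
    ∫_0^4 -8*x dx = -64;  ∫_0^4 1 dx = 4.
  Sum: 82944/5 + 4608 − 128/3 − 64 + 4 = 316412/15.
Adding: ||u||_{H^1}^2 = 985724/35 + 316412/15 = 5172056/105.


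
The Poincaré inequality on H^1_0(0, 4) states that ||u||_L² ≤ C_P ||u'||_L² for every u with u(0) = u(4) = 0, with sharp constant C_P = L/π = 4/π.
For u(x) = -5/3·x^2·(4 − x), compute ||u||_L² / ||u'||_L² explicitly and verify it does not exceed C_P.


||u||_L² / ||u'||_L² = 2*sqrt(14)/7 < C_P = 4/π.

u(x) = -5/3·x^2·(4 − x), so u'(x) = 5*x*(3*x - 8)/3.
u(x) = -5/3·x^2·(4 − x) vanishes at x = 0 and x = 4, so u ∈ H^1_0(0, 4). Differentiate via the product rule and integrate the resulting polynomials term by term.
  ∫_0^4 u² dx = ∫_0^4 (25*x^6/9 - 200*x^5/9 + 400*x^4/9) dx. Term by term:
    ∫_0^4 25*x^6/9 dx = 409600/63;  ∫_0^4 -200*x^5/9 dx = -409600/27;  ∫_0^4 400*x^4/9 dx = 81920/9.
  Sum: 409600/63 − 409600/27 + 81920/9 = 81920/189.
  ∫_0^4 (u')² dx = ∫_0^4 (25*x^4 - 400*x^3/3 + 1600*x^2/9) dx. Term by term:
    ∫_0^4 25*x^4 dx = 5120;  ∫_0^4 -400*x^3/3 dx = -25600/3;  ∫_0^4 1600*x^2/9 dx = 102400/27.
  Sum: 5120 − 25600/3 + 102400/27 = 10240/27.
∫_0^4 u² dx = 81920/189, so ||u||_L² = 128*sqrt(105)/63.
∫_0^4 (u')² dx = 10240/27, so ||u'||_L² = 32*sqrt(30)/9.
Ratio ||u||_L² / ||u'||_L² = 2*sqrt(14)/7.
Sharp Poincaré constant on H^1_0(0, 4) is C_P = L/π = 4/π, achieved by sin(π/4·x).
A polynomial bump cannot attain the sharp Poincaré constant (only the first sine eigenfunction does), so the ratio is strictly less than C_P, consistent with ||u||_L² ≤ C_P ||u'||_L².


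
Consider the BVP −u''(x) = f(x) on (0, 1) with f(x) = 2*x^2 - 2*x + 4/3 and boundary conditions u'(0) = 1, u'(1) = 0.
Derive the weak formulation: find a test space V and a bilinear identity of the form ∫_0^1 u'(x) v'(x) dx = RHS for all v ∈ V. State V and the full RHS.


V = H^1(0, 1) (v unrestricted at boundary; u is determined up to an additive constant); weak form: ∫_0^1 u'v' dx = ∫_0^1 (2*x^2 - 2*x + 4/3) v dx − v(0) for all v ∈ V.

Multiply both sides by a test function v and integrate from 0 to 1:
  ∫_0^1 −u''(x) v(x) dx = ∫_0^1 f(x) v(x) dx.
Integrate the LHS by parts once:
  ∫_0^1 −u'' v dx = −[u'(x) v(x)]_0^1 + ∫_0^1 u'(x) v'(x) dx.
Thus ∫_0^1 u'(x) v'(x) dx = ∫_0^1 f(x) v(x) dx + [u'(x) v(x)]_0^1.
Choose V so that boundary terms are either known or forced to vanish.
u has inhomogeneous Neumann u'(0) = 1, u'(1) = 0. [u' v]_0^1 = (0)·v(1) − (1)·v(0) = − v(0). Take V = H^1(0, 1); boundary term becomes part of RHS.
Weak formulation: find u (satisfying any essential BC) such that ∫_0^1 u'(x) v'(x) dx = ∫_0^1 f v dx − v(0) for all v ∈ V (Neumann data are natural BCs: they enter the RHS as boundary terms).
Substituting f(x) = 2*x^2 - 2*x + 4/3, the right-hand side is ∫_0^1 (2*x^2 - 2*x + 4/3) v dx − v(0).
Compatibility check (pure Neumann): taking v ≡ 1 ∈ V gives 0 = ∫_0^1 f dx + (0) − (1), i.e. ∫_0^1 f dx must equal u'(0) − u'(1) = 1. Indeed ∫_0^1 (2*x^2 - 2*x + 4/3) dx = 1, so the data are compatible. The solution is then unique only up to an additive constant (fix it e.g. by requiring ∫_0^1 u dx = 0).


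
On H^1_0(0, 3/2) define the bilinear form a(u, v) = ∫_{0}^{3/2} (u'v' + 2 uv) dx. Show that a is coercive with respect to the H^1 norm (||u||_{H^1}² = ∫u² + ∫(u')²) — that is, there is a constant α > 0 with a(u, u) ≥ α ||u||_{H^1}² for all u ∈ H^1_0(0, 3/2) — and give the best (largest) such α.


α = 1

Coercivity of a(·,·) on H^1_0(0, 3/2) means a(u, u) ≥ α ||u||_{H^1}² for every u ∈ H^1_0.
The interval has length L = 3/2, and Poincaré/coercivity depend only on L. Here a(u, u) = ∫(u')² + (2)·∫u².
Here c = 2 ≥ 1, so a(u,u) = ∫(u')² + c∫u² ≥ ∫(u')² + ∫u² = ||u||_{H^1}², i.e. α = 1 works. No larger α is possible: a(u,u) ≥ α||u||_{H^1}² means (1−α)∫(u')² ≥ (α−c)∫u², and for the modes u_n = sin(nπ(x−x₀)/L) (x₀ the left endpoint) one has ∫u_n²/∫(u_n')² = (L/(nπ))² → 0, so a(u_n,u_n)/||u_n||_{H^1}² → 1. Hence the optimal constant is α = 1.
Therefore α = 1.


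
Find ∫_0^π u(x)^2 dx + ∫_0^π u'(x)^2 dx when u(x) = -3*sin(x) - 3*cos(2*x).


||u||_{H^1(0,π)}^2 = -60 + 63*π/2

u'(x) = 6*sin(2*x) - 3*cos(x).
Expand u² and (u')² and integrate term by term on (0, π), using: for integers n ≥ 1, ∫_0^π sin²(nx) dx = ∫_0^π cos²(nx) dx = π/2; for n ≠ n', ∫_0^π sin(nx)sin(n'x) dx = ∫_0^π cos(nx)cos(n'x) dx = 0; and by product-to-sum, ∫_0^π sin(nx)cos(n'x) dx = ½∫_0^π [sin((n+n')x) + sin((n−n')x)] dx, which is 0 when n+n' is even and 2n/(n²−n'²) when n+n' is odd (it need not vanish on (0, π)).
  u² squared terms: (-3)²·∫cos(2x)² dx = 9·π/2 = 9*π/2;  (-3)²·∫sin(x)² dx = 9·π/2 = 9*π/2.
  u² cross terms: 2·(-3)·(-3)·∫cos(2x)·sin(x) dx = 18·(-2/3) = -12.
  So ∫_0^π u² dx = 9*π/2 + 9*π/2 − 12 = -12 + 9*π.
  (u')² squared terms: (-3)²·∫cos(x)² dx = 9·π/2 = 9*π/2;  (6)²·∫sin(2x)² dx = 36·π/2 = 18*π.
  (u')² cross terms: 2·(-3)·(6)·∫cos(x)·sin(2x) dx = -36·(4/3) = -48.
  So ∫_0^π (u')² dx = 9*π/2 + 18*π − 48 = -48 + 45*π/2.
||u||_{H^1}^2 = (-12 + 9*π) + (-48 + 45*π/2) = -60 + 63*π/2.


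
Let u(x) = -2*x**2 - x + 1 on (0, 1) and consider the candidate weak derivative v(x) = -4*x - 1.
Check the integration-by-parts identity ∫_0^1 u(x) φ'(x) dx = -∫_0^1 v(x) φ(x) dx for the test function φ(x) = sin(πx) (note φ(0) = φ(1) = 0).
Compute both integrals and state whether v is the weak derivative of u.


LHS = 6/π, RHS = 6/π. Yes, v = u' weakly.

u(x) = -2*x**2 - x + 1, classical derivative u'(x) = -4*x - 1.
φ(x) = sin(πx), so φ'(x) = π*cos(π*x).
Note φ(0) = φ(1) = 0, so the boundary term u·φ vanishes.
LHS = ∫_0^1 u(x) φ'(x) dx = ∫_0^1 (-2*π*x^2*cos(π*x) - π*x*cos(π*x) + π*cos(π*x)) dx. Term by term:
  ∫_0^1 π*cos(π*x) dx = 0;  ∫_0^1 -π*x*cos(π*x) dx = 2/π;  ∫_0^1 -2*π*x^2*cos(π*x) dx = 4/π.
Sum: 0 + 2/π + 4/π = 6/π.
So LHS = 6/π.
∫_0^1 v(x) φ(x) dx = ∫_0^1 (-4*x*sin(π*x) - sin(π*x)) dx. Term by term:
  ∫_0^1 -sin(π*x) dx = -2/π;  ∫_0^1 -4*x*sin(π*x) dx = -4/π.
Sum: -2/π − 4/π = -6/π.
So RHS = -∫_0^1 v(x) φ(x) dx = 6/π.
LHS = RHS, so the identity holds for this test φ.
Moreover u is smooth here and v(x) = u'(x) = -4*x - 1 pointwise, so the identity holds for every test function. Hence v is the weak derivative of u.


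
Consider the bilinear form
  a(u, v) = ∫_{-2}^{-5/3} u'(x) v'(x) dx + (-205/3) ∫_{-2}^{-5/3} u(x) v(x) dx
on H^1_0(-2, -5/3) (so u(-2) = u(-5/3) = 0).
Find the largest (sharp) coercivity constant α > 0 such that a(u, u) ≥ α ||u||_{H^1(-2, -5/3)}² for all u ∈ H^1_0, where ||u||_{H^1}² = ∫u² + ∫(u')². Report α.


α = (-205 + 27*π^2)/(3*(1 + 9*π^2))

Coercivity of a(·,·) on H^1_0(-2, -5/3) means a(u, u) ≥ α ||u||_{H^1}² for every u ∈ H^1_0.
The interval has length L = 1/3, and Poincaré/coercivity depend only on L. Here a(u, u) = ∫(u')² + (-205/3)·∫u².
Here c = -205/3 < 0 with |c| < (π/L)² = 9*π^2, so coercivity still holds. The condition a(u,u) ≥ α||u||_{H^1}² reads (1−α)∫(u')² ≥ (α−c)∫u². Any admissible α is ≤ 1 (rapidly oscillating u have ∫u²/∫(u')² → 0), and α = 1 would force 0 ≥ (1−c)∫u², impossible since c < 1; so 1−α > 0. By the sharp Poincaré inequality on H^1_0 of an interval of length L, ∫(u')² ≥ (π/L)²∫u² with equality for the first sine mode sin(π(x−x₀)/L) (x₀ the left endpoint), so the inequality holds for all u iff (1−α)(π/L)² ≥ α − c, i.e. α ≤ ((π/L)² + c)/((π/L)² + 1) = (1 + c(L/π)²)/(1 + (L/π)²). (Direct route, valid since c ≤ 0: Poincaré gives c∫u² ≥ c(L/π)²∫(u')², so a(u,u) ≥ (1 + c(L/π)²)∫(u')², while ||u||_{H^1}² ≤ (1 + (L/π)²)∫(u')²; dividing yields the same α.) With (π/L)² = 9*π^2 and c = -205/3, the largest admissible constant is α = ((π/L)² + c)/((π/L)² + 1).
Simplifying, α = (-205 + 27*π^2)/(3*(1 + 9*π^2)).


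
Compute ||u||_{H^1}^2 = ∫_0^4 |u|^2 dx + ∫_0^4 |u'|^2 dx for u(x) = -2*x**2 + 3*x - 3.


||u||_{H^1}^2 = 8648/15

The H^1 norm (squared) on an interval (0, L) is
  ||u||_{H^1}^2 = ∫_0^L u(x)^2 dx + ∫_0^L u'(x)^2 dx.
Compute u'(x) = 3 - 4*x.
Then u(x)^2 = 4*x**4 - 12*x**3 + 21*x**2 - 18*x + 9 and u'(x)^2 = 16*x**2 - 24*x + 9.
Integrate each monomial from 0 to 4 using ∫_0^4 c·x^n dx = c·4^(n+1)/(n+1):
  ∫_0^4 u(x)^2 dx = ∫_0^4 (4*x^4 - 12*x^3 + 21*x^2 - 18*x + 9) dx. Term by term:
    ∫_0^4 4*x^4 dx = 4096/5;  ∫_0^4 -12*x^3 dx = -768;  ∫_0^4 21*x^2 dx = 448;
    ∫_0^4 -18*x dx = -144;  ∫_0^4 9 dx = 36.
  Sum: 4096/5 − 768 + 448 − 144 + 36 = 1956/5.
  ∫_0^4 u'(x)^2 dx = ∫_0^4 (16*x^2 - 24*x + 9) dx. Term by term:
    ∫_0^4 16*x^2 dx = 1024/3;  ∫_0^4 -24*x dx = -192;  ∫_0^4 9 dx = 36.
  Sum: 1024/3 − 192 + 36 = 556/3.
Adding: ||u||_{H^1}^2 = 1956/5 + 556/3 = 8648/15.


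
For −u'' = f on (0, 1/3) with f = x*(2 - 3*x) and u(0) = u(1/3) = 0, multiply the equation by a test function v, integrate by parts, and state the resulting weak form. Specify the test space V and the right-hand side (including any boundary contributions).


V = H^1_0(0, 1/3) (so v(0) = v(1/3) = 0); weak form: ∫_0^1/3 u'v' dx = ∫_0^1/3 (x*(2 - 3*x)) v dx for all v ∈ V.

Multiply both sides by a test function v and integrate from 0 to 1/3:
  ∫_0^1/3 −u''(x) v(x) dx = ∫_0^1/3 f(x) v(x) dx.
Integrate the LHS by parts once:
  ∫_0^1/3 −u'' v dx = −[u'(x) v(x)]_0^1/3 + ∫_0^1/3 u'(x) v'(x) dx.
Thus ∫_0^1/3 u'(x) v'(x) dx = ∫_0^1/3 f(x) v(x) dx + [u'(x) v(x)]_0^1/3.
Choose V so that boundary terms are either known or forced to vanish.
u is Dirichlet: u(0) = u(1/3) = 0. Let V = H^1_0(0, 1/3); then v(0) = v(1/3) = 0, and [u' v]_0^1/3 = 0.
Weak formulation: find u (satisfying any essential BC) such that ∫_0^1/3 u'(x) v'(x) dx = ∫_0^1/3 f v dx for all v ∈ V.
Substituting f(x) = x*(2 - 3*x), the right-hand side is ∫_0^1/3 (x*(2 - 3*x)) v dx.


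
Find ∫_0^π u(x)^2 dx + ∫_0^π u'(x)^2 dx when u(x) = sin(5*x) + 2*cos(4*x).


||u||_{H^1(0,π)}^2 = 680/9 + 47*π

u'(x) = -8*sin(4*x) + 5*cos(5*x).
Expand u² and (u')² and integrate term by term on (0, π), using: for integers n ≥ 1, ∫_0^π sin²(nx) dx = ∫_0^π cos²(nx) dx = π/2; for n ≠ n', ∫_0^π sin(nx)sin(n'x) dx = ∫_0^π cos(nx)cos(n'x) dx = 0; and by product-to-sum, ∫_0^π sin(nx)cos(n'x) dx = ½∫_0^π [sin((n+n')x) + sin((n−n')x)] dx, which is 0 when n+n' is even and 2n/(n²−n'²) when n+n' is odd (it need not vanish on (0, π)).
  u² squared terms: (2)²·∫cos(4x)² dx = 4·π/2 = 2*π;  (1)²·∫sin(5x)² dx = 1·π/2 = π/2.
  u² cross terms: 2·(2)·(1)·∫cos(4x)·sin(5x) dx = 4·(10/9) = 40/9.
  So ∫_0^π u² dx = 2*π + π/2 + 40/9 = 40/9 + 5*π/2.
  (u')² squared terms: (-8)²·∫sin(4x)² dx = 64·π/2 = 32*π;  (5)²·∫cos(5x)² dx = 25·π/2 = 25*π/2.
  (u')² cross terms: 2·(-8)·(5)·∫sin(4x)·cos(5x) dx = -80·(-8/9) = 640/9.
  So ∫_0^π (u')² dx = 32*π + 25*π/2 + 640/9 = 640/9 + 89*π/2.
||u||_{H^1}^2 = (40/9 + 5*π/2) + (640/9 + 89*π/2) = 680/9 + 47*π.
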